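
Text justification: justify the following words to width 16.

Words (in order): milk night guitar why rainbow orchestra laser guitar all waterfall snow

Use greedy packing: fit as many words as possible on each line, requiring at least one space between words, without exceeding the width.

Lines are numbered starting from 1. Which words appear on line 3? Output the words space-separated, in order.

Line 1: ['milk', 'night'] (min_width=10, slack=6)
Line 2: ['guitar', 'why'] (min_width=10, slack=6)
Line 3: ['rainbow'] (min_width=7, slack=9)
Line 4: ['orchestra', 'laser'] (min_width=15, slack=1)
Line 5: ['guitar', 'all'] (min_width=10, slack=6)
Line 6: ['waterfall', 'snow'] (min_width=14, slack=2)

Answer: rainbow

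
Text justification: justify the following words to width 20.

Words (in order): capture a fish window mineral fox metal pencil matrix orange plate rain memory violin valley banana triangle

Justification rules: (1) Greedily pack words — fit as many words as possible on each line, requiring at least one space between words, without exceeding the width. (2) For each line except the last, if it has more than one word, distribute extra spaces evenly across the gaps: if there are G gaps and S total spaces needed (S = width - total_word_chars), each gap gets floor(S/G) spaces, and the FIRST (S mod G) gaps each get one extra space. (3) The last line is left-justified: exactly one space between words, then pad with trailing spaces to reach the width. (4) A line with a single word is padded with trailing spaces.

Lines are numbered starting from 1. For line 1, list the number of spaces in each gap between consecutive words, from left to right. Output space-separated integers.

Line 1: ['capture', 'a', 'fish'] (min_width=14, slack=6)
Line 2: ['window', 'mineral', 'fox'] (min_width=18, slack=2)
Line 3: ['metal', 'pencil', 'matrix'] (min_width=19, slack=1)
Line 4: ['orange', 'plate', 'rain'] (min_width=17, slack=3)
Line 5: ['memory', 'violin', 'valley'] (min_width=20, slack=0)
Line 6: ['banana', 'triangle'] (min_width=15, slack=5)

Answer: 4 4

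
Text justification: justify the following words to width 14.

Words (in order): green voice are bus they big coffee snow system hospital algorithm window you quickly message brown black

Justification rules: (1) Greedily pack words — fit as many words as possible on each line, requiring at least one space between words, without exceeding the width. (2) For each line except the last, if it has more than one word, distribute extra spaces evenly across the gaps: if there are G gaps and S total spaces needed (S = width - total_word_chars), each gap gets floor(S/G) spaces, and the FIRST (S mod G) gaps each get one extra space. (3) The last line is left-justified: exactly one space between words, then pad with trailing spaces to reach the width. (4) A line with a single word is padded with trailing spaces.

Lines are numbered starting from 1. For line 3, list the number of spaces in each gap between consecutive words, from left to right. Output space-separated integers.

Line 1: ['green', 'voice'] (min_width=11, slack=3)
Line 2: ['are', 'bus', 'they'] (min_width=12, slack=2)
Line 3: ['big', 'coffee'] (min_width=10, slack=4)
Line 4: ['snow', 'system'] (min_width=11, slack=3)
Line 5: ['hospital'] (min_width=8, slack=6)
Line 6: ['algorithm'] (min_width=9, slack=5)
Line 7: ['window', 'you'] (min_width=10, slack=4)
Line 8: ['quickly'] (min_width=7, slack=7)
Line 9: ['message', 'brown'] (min_width=13, slack=1)
Line 10: ['black'] (min_width=5, slack=9)

Answer: 5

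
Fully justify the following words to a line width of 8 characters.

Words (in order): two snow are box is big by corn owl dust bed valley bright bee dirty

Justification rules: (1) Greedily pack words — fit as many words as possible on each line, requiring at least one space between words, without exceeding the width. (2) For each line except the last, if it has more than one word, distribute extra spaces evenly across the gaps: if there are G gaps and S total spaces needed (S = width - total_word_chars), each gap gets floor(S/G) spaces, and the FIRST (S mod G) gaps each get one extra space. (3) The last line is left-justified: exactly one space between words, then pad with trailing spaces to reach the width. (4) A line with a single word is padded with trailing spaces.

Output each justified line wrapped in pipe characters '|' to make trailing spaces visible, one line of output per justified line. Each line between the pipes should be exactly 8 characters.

Answer: |two snow|
|are  box|
|is   big|
|by  corn|
|owl dust|
|bed     |
|valley  |
|bright  |
|bee     |
|dirty   |

Derivation:
Line 1: ['two', 'snow'] (min_width=8, slack=0)
Line 2: ['are', 'box'] (min_width=7, slack=1)
Line 3: ['is', 'big'] (min_width=6, slack=2)
Line 4: ['by', 'corn'] (min_width=7, slack=1)
Line 5: ['owl', 'dust'] (min_width=8, slack=0)
Line 6: ['bed'] (min_width=3, slack=5)
Line 7: ['valley'] (min_width=6, slack=2)
Line 8: ['bright'] (min_width=6, slack=2)
Line 9: ['bee'] (min_width=3, slack=5)
Line 10: ['dirty'] (min_width=5, slack=3)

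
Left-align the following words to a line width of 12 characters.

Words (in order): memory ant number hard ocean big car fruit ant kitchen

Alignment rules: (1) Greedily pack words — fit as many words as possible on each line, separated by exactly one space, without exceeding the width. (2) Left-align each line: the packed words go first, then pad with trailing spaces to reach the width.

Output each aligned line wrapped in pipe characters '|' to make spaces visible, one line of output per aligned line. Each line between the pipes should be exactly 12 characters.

Answer: |memory ant  |
|number hard |
|ocean big   |
|car fruit   |
|ant kitchen |

Derivation:
Line 1: ['memory', 'ant'] (min_width=10, slack=2)
Line 2: ['number', 'hard'] (min_width=11, slack=1)
Line 3: ['ocean', 'big'] (min_width=9, slack=3)
Line 4: ['car', 'fruit'] (min_width=9, slack=3)
Line 5: ['ant', 'kitchen'] (min_width=11, slack=1)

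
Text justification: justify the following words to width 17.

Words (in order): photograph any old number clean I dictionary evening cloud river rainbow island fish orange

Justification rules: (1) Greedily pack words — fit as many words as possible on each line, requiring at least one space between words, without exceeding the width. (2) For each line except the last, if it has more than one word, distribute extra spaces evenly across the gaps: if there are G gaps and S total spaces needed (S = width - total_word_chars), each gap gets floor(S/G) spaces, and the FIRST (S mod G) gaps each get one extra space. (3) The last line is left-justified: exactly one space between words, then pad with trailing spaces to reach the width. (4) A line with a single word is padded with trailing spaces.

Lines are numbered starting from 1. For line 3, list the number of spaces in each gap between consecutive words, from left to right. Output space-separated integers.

Answer: 6

Derivation:
Line 1: ['photograph', 'any'] (min_width=14, slack=3)
Line 2: ['old', 'number', 'clean'] (min_width=16, slack=1)
Line 3: ['I', 'dictionary'] (min_width=12, slack=5)
Line 4: ['evening', 'cloud'] (min_width=13, slack=4)
Line 5: ['river', 'rainbow'] (min_width=13, slack=4)
Line 6: ['island', 'fish'] (min_width=11, slack=6)
Line 7: ['orange'] (min_width=6, slack=11)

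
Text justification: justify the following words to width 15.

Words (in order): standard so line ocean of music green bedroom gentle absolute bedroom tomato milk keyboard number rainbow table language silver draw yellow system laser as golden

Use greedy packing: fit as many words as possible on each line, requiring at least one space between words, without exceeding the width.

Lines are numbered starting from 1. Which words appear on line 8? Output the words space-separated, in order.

Line 1: ['standard', 'so'] (min_width=11, slack=4)
Line 2: ['line', 'ocean', 'of'] (min_width=13, slack=2)
Line 3: ['music', 'green'] (min_width=11, slack=4)
Line 4: ['bedroom', 'gentle'] (min_width=14, slack=1)
Line 5: ['absolute'] (min_width=8, slack=7)
Line 6: ['bedroom', 'tomato'] (min_width=14, slack=1)
Line 7: ['milk', 'keyboard'] (min_width=13, slack=2)
Line 8: ['number', 'rainbow'] (min_width=14, slack=1)
Line 9: ['table', 'language'] (min_width=14, slack=1)
Line 10: ['silver', 'draw'] (min_width=11, slack=4)
Line 11: ['yellow', 'system'] (min_width=13, slack=2)
Line 12: ['laser', 'as', 'golden'] (min_width=15, slack=0)

Answer: number rainbow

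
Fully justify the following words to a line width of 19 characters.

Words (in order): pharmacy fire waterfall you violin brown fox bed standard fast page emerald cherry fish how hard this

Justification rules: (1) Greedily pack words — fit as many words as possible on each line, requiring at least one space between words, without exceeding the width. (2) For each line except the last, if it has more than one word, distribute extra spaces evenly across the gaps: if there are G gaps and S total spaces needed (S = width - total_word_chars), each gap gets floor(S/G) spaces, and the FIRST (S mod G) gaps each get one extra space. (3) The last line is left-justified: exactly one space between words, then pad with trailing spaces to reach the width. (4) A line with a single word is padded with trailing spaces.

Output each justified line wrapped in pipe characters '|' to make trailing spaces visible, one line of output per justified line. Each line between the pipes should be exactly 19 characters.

Answer: |pharmacy       fire|
|waterfall       you|
|violin   brown  fox|
|bed  standard  fast|
|page emerald cherry|
|fish how hard this |

Derivation:
Line 1: ['pharmacy', 'fire'] (min_width=13, slack=6)
Line 2: ['waterfall', 'you'] (min_width=13, slack=6)
Line 3: ['violin', 'brown', 'fox'] (min_width=16, slack=3)
Line 4: ['bed', 'standard', 'fast'] (min_width=17, slack=2)
Line 5: ['page', 'emerald', 'cherry'] (min_width=19, slack=0)
Line 6: ['fish', 'how', 'hard', 'this'] (min_width=18, slack=1)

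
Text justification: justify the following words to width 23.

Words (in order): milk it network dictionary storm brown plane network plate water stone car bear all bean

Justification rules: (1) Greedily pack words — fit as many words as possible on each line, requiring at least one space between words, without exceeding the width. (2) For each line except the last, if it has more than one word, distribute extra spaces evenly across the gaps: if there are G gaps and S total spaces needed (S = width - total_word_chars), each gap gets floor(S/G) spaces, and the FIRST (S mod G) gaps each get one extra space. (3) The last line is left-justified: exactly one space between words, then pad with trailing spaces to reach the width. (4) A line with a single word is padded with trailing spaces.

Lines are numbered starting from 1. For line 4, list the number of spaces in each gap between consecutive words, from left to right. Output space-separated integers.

Line 1: ['milk', 'it', 'network'] (min_width=15, slack=8)
Line 2: ['dictionary', 'storm', 'brown'] (min_width=22, slack=1)
Line 3: ['plane', 'network', 'plate'] (min_width=19, slack=4)
Line 4: ['water', 'stone', 'car', 'bear'] (min_width=20, slack=3)
Line 5: ['all', 'bean'] (min_width=8, slack=15)

Answer: 2 2 2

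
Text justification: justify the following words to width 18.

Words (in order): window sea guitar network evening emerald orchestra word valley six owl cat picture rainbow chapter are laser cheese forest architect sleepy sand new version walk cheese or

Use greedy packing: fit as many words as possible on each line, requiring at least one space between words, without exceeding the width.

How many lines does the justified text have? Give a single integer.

Line 1: ['window', 'sea', 'guitar'] (min_width=17, slack=1)
Line 2: ['network', 'evening'] (min_width=15, slack=3)
Line 3: ['emerald', 'orchestra'] (min_width=17, slack=1)
Line 4: ['word', 'valley', 'six'] (min_width=15, slack=3)
Line 5: ['owl', 'cat', 'picture'] (min_width=15, slack=3)
Line 6: ['rainbow', 'chapter'] (min_width=15, slack=3)
Line 7: ['are', 'laser', 'cheese'] (min_width=16, slack=2)
Line 8: ['forest', 'architect'] (min_width=16, slack=2)
Line 9: ['sleepy', 'sand', 'new'] (min_width=15, slack=3)
Line 10: ['version', 'walk'] (min_width=12, slack=6)
Line 11: ['cheese', 'or'] (min_width=9, slack=9)
Total lines: 11

Answer: 11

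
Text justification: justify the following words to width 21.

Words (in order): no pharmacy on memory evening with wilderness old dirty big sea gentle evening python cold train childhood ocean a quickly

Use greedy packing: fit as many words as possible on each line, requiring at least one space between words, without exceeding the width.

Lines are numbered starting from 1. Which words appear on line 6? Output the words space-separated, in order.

Line 1: ['no', 'pharmacy', 'on', 'memory'] (min_width=21, slack=0)
Line 2: ['evening', 'with'] (min_width=12, slack=9)
Line 3: ['wilderness', 'old', 'dirty'] (min_width=20, slack=1)
Line 4: ['big', 'sea', 'gentle'] (min_width=14, slack=7)
Line 5: ['evening', 'python', 'cold'] (min_width=19, slack=2)
Line 6: ['train', 'childhood', 'ocean'] (min_width=21, slack=0)
Line 7: ['a', 'quickly'] (min_width=9, slack=12)

Answer: train childhood ocean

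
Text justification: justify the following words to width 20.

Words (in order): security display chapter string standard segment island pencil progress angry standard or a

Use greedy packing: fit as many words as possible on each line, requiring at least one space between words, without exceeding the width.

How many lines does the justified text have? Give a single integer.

Line 1: ['security', 'display'] (min_width=16, slack=4)
Line 2: ['chapter', 'string'] (min_width=14, slack=6)
Line 3: ['standard', 'segment'] (min_width=16, slack=4)
Line 4: ['island', 'pencil'] (min_width=13, slack=7)
Line 5: ['progress', 'angry'] (min_width=14, slack=6)
Line 6: ['standard', 'or', 'a'] (min_width=13, slack=7)
Total lines: 6

Answer: 6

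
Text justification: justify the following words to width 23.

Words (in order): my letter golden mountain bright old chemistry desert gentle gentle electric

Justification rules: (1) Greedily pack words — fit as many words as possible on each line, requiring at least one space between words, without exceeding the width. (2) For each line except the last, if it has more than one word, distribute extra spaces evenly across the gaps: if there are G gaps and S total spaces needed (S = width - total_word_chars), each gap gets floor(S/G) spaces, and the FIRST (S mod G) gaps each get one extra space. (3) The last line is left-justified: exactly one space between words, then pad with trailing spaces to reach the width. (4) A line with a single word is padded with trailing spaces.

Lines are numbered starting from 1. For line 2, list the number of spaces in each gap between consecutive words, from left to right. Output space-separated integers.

Answer: 3 3

Derivation:
Line 1: ['my', 'letter', 'golden'] (min_width=16, slack=7)
Line 2: ['mountain', 'bright', 'old'] (min_width=19, slack=4)
Line 3: ['chemistry', 'desert', 'gentle'] (min_width=23, slack=0)
Line 4: ['gentle', 'electric'] (min_width=15, slack=8)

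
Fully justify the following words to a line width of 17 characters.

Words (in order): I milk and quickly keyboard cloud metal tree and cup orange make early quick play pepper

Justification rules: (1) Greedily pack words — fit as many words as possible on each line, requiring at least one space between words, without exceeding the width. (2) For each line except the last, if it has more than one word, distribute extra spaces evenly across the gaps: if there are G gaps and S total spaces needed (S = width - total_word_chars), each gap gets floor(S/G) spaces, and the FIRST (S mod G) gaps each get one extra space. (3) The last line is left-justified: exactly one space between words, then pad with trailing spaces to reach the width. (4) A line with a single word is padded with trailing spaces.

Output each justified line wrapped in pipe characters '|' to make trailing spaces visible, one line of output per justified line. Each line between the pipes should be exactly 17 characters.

Answer: |I     milk    and|
|quickly  keyboard|
|cloud  metal tree|
|and   cup  orange|
|make  early quick|
|play pepper      |

Derivation:
Line 1: ['I', 'milk', 'and'] (min_width=10, slack=7)
Line 2: ['quickly', 'keyboard'] (min_width=16, slack=1)
Line 3: ['cloud', 'metal', 'tree'] (min_width=16, slack=1)
Line 4: ['and', 'cup', 'orange'] (min_width=14, slack=3)
Line 5: ['make', 'early', 'quick'] (min_width=16, slack=1)
Line 6: ['play', 'pepper'] (min_width=11, slack=6)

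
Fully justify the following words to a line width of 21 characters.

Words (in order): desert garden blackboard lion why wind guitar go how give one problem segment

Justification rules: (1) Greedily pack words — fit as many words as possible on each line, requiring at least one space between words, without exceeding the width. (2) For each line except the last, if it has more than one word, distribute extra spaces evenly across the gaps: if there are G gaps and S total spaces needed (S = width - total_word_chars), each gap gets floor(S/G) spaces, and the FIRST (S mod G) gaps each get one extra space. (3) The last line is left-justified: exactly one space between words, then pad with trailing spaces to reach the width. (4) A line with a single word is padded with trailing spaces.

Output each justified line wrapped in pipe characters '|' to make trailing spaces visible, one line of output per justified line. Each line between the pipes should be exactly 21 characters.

Answer: |desert         garden|
|blackboard  lion  why|
|wind  guitar  go  how|
|give    one   problem|
|segment              |

Derivation:
Line 1: ['desert', 'garden'] (min_width=13, slack=8)
Line 2: ['blackboard', 'lion', 'why'] (min_width=19, slack=2)
Line 3: ['wind', 'guitar', 'go', 'how'] (min_width=18, slack=3)
Line 4: ['give', 'one', 'problem'] (min_width=16, slack=5)
Line 5: ['segment'] (min_width=7, slack=14)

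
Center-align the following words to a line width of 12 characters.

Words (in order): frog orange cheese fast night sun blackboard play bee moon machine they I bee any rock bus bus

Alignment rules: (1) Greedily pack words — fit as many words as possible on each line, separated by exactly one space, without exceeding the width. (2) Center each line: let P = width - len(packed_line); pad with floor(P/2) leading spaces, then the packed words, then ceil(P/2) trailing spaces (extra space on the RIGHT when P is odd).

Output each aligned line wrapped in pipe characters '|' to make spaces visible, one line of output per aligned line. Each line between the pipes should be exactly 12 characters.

Line 1: ['frog', 'orange'] (min_width=11, slack=1)
Line 2: ['cheese', 'fast'] (min_width=11, slack=1)
Line 3: ['night', 'sun'] (min_width=9, slack=3)
Line 4: ['blackboard'] (min_width=10, slack=2)
Line 5: ['play', 'bee'] (min_width=8, slack=4)
Line 6: ['moon', 'machine'] (min_width=12, slack=0)
Line 7: ['they', 'I', 'bee'] (min_width=10, slack=2)
Line 8: ['any', 'rock', 'bus'] (min_width=12, slack=0)
Line 9: ['bus'] (min_width=3, slack=9)

Answer: |frog orange |
|cheese fast |
| night sun  |
| blackboard |
|  play bee  |
|moon machine|
| they I bee |
|any rock bus|
|    bus     |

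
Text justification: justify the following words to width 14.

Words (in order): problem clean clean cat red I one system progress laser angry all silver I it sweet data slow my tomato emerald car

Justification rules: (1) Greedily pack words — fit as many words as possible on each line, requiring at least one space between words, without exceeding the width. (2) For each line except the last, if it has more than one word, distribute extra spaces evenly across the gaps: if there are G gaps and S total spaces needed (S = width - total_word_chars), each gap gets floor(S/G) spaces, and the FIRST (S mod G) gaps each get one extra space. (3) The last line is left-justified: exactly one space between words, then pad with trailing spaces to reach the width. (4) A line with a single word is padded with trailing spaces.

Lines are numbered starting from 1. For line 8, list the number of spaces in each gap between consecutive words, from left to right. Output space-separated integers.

Line 1: ['problem', 'clean'] (min_width=13, slack=1)
Line 2: ['clean', 'cat', 'red'] (min_width=13, slack=1)
Line 3: ['I', 'one', 'system'] (min_width=12, slack=2)
Line 4: ['progress', 'laser'] (min_width=14, slack=0)
Line 5: ['angry', 'all'] (min_width=9, slack=5)
Line 6: ['silver', 'I', 'it'] (min_width=11, slack=3)
Line 7: ['sweet', 'data'] (min_width=10, slack=4)
Line 8: ['slow', 'my', 'tomato'] (min_width=14, slack=0)
Line 9: ['emerald', 'car'] (min_width=11, slack=3)

Answer: 1 1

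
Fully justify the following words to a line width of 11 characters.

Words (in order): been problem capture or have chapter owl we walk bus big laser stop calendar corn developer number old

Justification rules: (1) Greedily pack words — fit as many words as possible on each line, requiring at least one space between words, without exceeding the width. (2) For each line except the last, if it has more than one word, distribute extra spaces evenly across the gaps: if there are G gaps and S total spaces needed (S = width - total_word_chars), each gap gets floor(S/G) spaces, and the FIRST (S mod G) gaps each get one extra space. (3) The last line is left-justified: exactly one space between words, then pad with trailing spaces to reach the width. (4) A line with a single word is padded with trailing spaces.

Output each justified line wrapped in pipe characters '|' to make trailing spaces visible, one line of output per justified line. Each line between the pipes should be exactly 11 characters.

Answer: |been       |
|problem    |
|capture  or|
|have       |
|chapter owl|
|we walk bus|
|big   laser|
|stop       |
|calendar   |
|corn       |
|developer  |
|number old |

Derivation:
Line 1: ['been'] (min_width=4, slack=7)
Line 2: ['problem'] (min_width=7, slack=4)
Line 3: ['capture', 'or'] (min_width=10, slack=1)
Line 4: ['have'] (min_width=4, slack=7)
Line 5: ['chapter', 'owl'] (min_width=11, slack=0)
Line 6: ['we', 'walk', 'bus'] (min_width=11, slack=0)
Line 7: ['big', 'laser'] (min_width=9, slack=2)
Line 8: ['stop'] (min_width=4, slack=7)
Line 9: ['calendar'] (min_width=8, slack=3)
Line 10: ['corn'] (min_width=4, slack=7)
Line 11: ['developer'] (min_width=9, slack=2)
Line 12: ['number', 'old'] (min_width=10, slack=1)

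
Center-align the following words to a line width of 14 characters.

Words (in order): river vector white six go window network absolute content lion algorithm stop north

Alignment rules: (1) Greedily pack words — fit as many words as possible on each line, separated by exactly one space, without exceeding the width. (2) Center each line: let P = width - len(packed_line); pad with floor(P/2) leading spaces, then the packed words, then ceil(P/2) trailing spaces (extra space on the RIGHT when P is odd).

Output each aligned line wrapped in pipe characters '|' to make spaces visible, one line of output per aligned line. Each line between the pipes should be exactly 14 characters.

Answer: | river vector |
| white six go |
|window network|
|   absolute   |
| content lion |
|algorithm stop|
|    north     |

Derivation:
Line 1: ['river', 'vector'] (min_width=12, slack=2)
Line 2: ['white', 'six', 'go'] (min_width=12, slack=2)
Line 3: ['window', 'network'] (min_width=14, slack=0)
Line 4: ['absolute'] (min_width=8, slack=6)
Line 5: ['content', 'lion'] (min_width=12, slack=2)
Line 6: ['algorithm', 'stop'] (min_width=14, slack=0)
Line 7: ['north'] (min_width=5, slack=9)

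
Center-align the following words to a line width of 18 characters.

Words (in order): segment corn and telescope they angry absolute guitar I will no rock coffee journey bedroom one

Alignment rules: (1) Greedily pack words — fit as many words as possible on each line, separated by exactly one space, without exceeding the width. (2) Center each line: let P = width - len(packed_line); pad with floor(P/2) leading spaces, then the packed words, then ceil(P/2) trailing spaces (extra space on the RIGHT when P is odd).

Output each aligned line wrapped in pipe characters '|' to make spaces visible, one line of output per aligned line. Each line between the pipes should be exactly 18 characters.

Answer: | segment corn and |
|  telescope they  |
|  angry absolute  |
| guitar I will no |
|   rock coffee    |
| journey bedroom  |
|       one        |

Derivation:
Line 1: ['segment', 'corn', 'and'] (min_width=16, slack=2)
Line 2: ['telescope', 'they'] (min_width=14, slack=4)
Line 3: ['angry', 'absolute'] (min_width=14, slack=4)
Line 4: ['guitar', 'I', 'will', 'no'] (min_width=16, slack=2)
Line 5: ['rock', 'coffee'] (min_width=11, slack=7)
Line 6: ['journey', 'bedroom'] (min_width=15, slack=3)
Line 7: ['one'] (min_width=3, slack=15)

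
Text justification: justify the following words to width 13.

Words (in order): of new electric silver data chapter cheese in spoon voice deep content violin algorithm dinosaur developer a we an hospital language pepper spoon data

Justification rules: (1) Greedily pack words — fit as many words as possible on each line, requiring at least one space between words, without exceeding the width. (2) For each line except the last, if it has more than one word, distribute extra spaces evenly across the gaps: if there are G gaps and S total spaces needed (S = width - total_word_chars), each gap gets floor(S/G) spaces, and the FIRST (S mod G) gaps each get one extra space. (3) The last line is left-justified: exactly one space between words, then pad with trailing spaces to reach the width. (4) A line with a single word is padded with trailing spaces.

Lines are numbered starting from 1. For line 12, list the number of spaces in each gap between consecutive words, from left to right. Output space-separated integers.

Answer: 9

Derivation:
Line 1: ['of', 'new'] (min_width=6, slack=7)
Line 2: ['electric'] (min_width=8, slack=5)
Line 3: ['silver', 'data'] (min_width=11, slack=2)
Line 4: ['chapter'] (min_width=7, slack=6)
Line 5: ['cheese', 'in'] (min_width=9, slack=4)
Line 6: ['spoon', 'voice'] (min_width=11, slack=2)
Line 7: ['deep', 'content'] (min_width=12, slack=1)
Line 8: ['violin'] (min_width=6, slack=7)
Line 9: ['algorithm'] (min_width=9, slack=4)
Line 10: ['dinosaur'] (min_width=8, slack=5)
Line 11: ['developer', 'a'] (min_width=11, slack=2)
Line 12: ['we', 'an'] (min_width=5, slack=8)
Line 13: ['hospital'] (min_width=8, slack=5)
Line 14: ['language'] (min_width=8, slack=5)
Line 15: ['pepper', 'spoon'] (min_width=12, slack=1)
Line 16: ['data'] (min_width=4, slack=9)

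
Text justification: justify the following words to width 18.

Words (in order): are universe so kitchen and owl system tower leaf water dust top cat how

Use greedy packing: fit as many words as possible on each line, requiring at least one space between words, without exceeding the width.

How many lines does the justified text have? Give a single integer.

Line 1: ['are', 'universe', 'so'] (min_width=15, slack=3)
Line 2: ['kitchen', 'and', 'owl'] (min_width=15, slack=3)
Line 3: ['system', 'tower', 'leaf'] (min_width=17, slack=1)
Line 4: ['water', 'dust', 'top', 'cat'] (min_width=18, slack=0)
Line 5: ['how'] (min_width=3, slack=15)
Total lines: 5

Answer: 5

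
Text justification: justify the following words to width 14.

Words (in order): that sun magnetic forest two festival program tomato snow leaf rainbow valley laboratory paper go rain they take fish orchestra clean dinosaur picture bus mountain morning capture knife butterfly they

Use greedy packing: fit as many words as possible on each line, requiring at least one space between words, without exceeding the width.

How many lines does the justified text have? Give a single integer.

Answer: 17

Derivation:
Line 1: ['that', 'sun'] (min_width=8, slack=6)
Line 2: ['magnetic'] (min_width=8, slack=6)
Line 3: ['forest', 'two'] (min_width=10, slack=4)
Line 4: ['festival'] (min_width=8, slack=6)
Line 5: ['program', 'tomato'] (min_width=14, slack=0)
Line 6: ['snow', 'leaf'] (min_width=9, slack=5)
Line 7: ['rainbow', 'valley'] (min_width=14, slack=0)
Line 8: ['laboratory'] (min_width=10, slack=4)
Line 9: ['paper', 'go', 'rain'] (min_width=13, slack=1)
Line 10: ['they', 'take', 'fish'] (min_width=14, slack=0)
Line 11: ['orchestra'] (min_width=9, slack=5)
Line 12: ['clean', 'dinosaur'] (min_width=14, slack=0)
Line 13: ['picture', 'bus'] (min_width=11, slack=3)
Line 14: ['mountain'] (min_width=8, slack=6)
Line 15: ['morning'] (min_width=7, slack=7)
Line 16: ['capture', 'knife'] (min_width=13, slack=1)
Line 17: ['butterfly', 'they'] (min_width=14, slack=0)
Total lines: 17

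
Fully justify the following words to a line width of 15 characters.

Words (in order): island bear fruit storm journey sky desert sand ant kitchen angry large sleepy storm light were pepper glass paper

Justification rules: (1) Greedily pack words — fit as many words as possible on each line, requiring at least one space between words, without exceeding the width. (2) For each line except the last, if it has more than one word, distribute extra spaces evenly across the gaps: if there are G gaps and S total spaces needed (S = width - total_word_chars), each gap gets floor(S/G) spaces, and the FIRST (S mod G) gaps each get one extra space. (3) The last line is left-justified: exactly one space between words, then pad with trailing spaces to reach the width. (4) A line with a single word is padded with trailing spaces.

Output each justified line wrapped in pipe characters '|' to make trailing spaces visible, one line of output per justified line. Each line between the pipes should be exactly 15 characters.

Line 1: ['island', 'bear'] (min_width=11, slack=4)
Line 2: ['fruit', 'storm'] (min_width=11, slack=4)
Line 3: ['journey', 'sky'] (min_width=11, slack=4)
Line 4: ['desert', 'sand', 'ant'] (min_width=15, slack=0)
Line 5: ['kitchen', 'angry'] (min_width=13, slack=2)
Line 6: ['large', 'sleepy'] (min_width=12, slack=3)
Line 7: ['storm', 'light'] (min_width=11, slack=4)
Line 8: ['were', 'pepper'] (min_width=11, slack=4)
Line 9: ['glass', 'paper'] (min_width=11, slack=4)

Answer: |island     bear|
|fruit     storm|
|journey     sky|
|desert sand ant|
|kitchen   angry|
|large    sleepy|
|storm     light|
|were     pepper|
|glass paper    |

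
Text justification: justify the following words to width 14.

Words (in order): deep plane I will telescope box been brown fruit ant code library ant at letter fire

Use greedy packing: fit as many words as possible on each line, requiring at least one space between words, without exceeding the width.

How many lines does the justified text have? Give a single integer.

Line 1: ['deep', 'plane', 'I'] (min_width=12, slack=2)
Line 2: ['will', 'telescope'] (min_width=14, slack=0)
Line 3: ['box', 'been', 'brown'] (min_width=14, slack=0)
Line 4: ['fruit', 'ant', 'code'] (min_width=14, slack=0)
Line 5: ['library', 'ant', 'at'] (min_width=14, slack=0)
Line 6: ['letter', 'fire'] (min_width=11, slack=3)
Total lines: 6

Answer: 6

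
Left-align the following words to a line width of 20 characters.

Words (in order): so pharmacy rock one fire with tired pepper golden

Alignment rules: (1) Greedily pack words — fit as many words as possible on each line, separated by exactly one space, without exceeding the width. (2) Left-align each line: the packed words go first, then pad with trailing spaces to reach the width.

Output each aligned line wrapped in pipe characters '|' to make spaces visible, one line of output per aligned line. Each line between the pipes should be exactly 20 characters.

Line 1: ['so', 'pharmacy', 'rock', 'one'] (min_width=20, slack=0)
Line 2: ['fire', 'with', 'tired'] (min_width=15, slack=5)
Line 3: ['pepper', 'golden'] (min_width=13, slack=7)

Answer: |so pharmacy rock one|
|fire with tired     |
|pepper golden       |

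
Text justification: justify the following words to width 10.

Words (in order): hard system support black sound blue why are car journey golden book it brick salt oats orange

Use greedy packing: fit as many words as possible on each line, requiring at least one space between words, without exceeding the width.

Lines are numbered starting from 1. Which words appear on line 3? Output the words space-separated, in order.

Answer: support

Derivation:
Line 1: ['hard'] (min_width=4, slack=6)
Line 2: ['system'] (min_width=6, slack=4)
Line 3: ['support'] (min_width=7, slack=3)
Line 4: ['black'] (min_width=5, slack=5)
Line 5: ['sound', 'blue'] (min_width=10, slack=0)
Line 6: ['why', 'are'] (min_width=7, slack=3)
Line 7: ['car'] (min_width=3, slack=7)
Line 8: ['journey'] (min_width=7, slack=3)
Line 9: ['golden'] (min_width=6, slack=4)
Line 10: ['book', 'it'] (min_width=7, slack=3)
Line 11: ['brick', 'salt'] (min_width=10, slack=0)
Line 12: ['oats'] (min_width=4, slack=6)
Line 13: ['orange'] (min_width=6, slack=4)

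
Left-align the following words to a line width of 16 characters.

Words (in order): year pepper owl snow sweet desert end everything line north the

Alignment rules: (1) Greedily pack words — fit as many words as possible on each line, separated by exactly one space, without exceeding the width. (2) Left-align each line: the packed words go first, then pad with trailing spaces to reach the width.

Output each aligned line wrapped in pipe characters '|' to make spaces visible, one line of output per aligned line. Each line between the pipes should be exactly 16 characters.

Line 1: ['year', 'pepper', 'owl'] (min_width=15, slack=1)
Line 2: ['snow', 'sweet'] (min_width=10, slack=6)
Line 3: ['desert', 'end'] (min_width=10, slack=6)
Line 4: ['everything', 'line'] (min_width=15, slack=1)
Line 5: ['north', 'the'] (min_width=9, slack=7)

Answer: |year pepper owl |
|snow sweet      |
|desert end      |
|everything line |
|north the       |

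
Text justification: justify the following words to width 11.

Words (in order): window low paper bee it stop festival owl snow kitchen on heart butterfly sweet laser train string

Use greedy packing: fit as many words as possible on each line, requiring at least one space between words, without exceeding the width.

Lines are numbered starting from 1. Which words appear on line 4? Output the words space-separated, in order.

Line 1: ['window', 'low'] (min_width=10, slack=1)
Line 2: ['paper', 'bee'] (min_width=9, slack=2)
Line 3: ['it', 'stop'] (min_width=7, slack=4)
Line 4: ['festival'] (min_width=8, slack=3)
Line 5: ['owl', 'snow'] (min_width=8, slack=3)
Line 6: ['kitchen', 'on'] (min_width=10, slack=1)
Line 7: ['heart'] (min_width=5, slack=6)
Line 8: ['butterfly'] (min_width=9, slack=2)
Line 9: ['sweet', 'laser'] (min_width=11, slack=0)
Line 10: ['train'] (min_width=5, slack=6)
Line 11: ['string'] (min_width=6, slack=5)

Answer: festival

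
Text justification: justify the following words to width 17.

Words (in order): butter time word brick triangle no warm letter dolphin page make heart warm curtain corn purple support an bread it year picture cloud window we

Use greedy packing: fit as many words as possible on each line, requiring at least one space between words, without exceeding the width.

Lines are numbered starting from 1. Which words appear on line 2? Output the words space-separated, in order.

Line 1: ['butter', 'time', 'word'] (min_width=16, slack=1)
Line 2: ['brick', 'triangle', 'no'] (min_width=17, slack=0)
Line 3: ['warm', 'letter'] (min_width=11, slack=6)
Line 4: ['dolphin', 'page', 'make'] (min_width=17, slack=0)
Line 5: ['heart', 'warm'] (min_width=10, slack=7)
Line 6: ['curtain', 'corn'] (min_width=12, slack=5)
Line 7: ['purple', 'support', 'an'] (min_width=17, slack=0)
Line 8: ['bread', 'it', 'year'] (min_width=13, slack=4)
Line 9: ['picture', 'cloud'] (min_width=13, slack=4)
Line 10: ['window', 'we'] (min_width=9, slack=8)

Answer: brick triangle no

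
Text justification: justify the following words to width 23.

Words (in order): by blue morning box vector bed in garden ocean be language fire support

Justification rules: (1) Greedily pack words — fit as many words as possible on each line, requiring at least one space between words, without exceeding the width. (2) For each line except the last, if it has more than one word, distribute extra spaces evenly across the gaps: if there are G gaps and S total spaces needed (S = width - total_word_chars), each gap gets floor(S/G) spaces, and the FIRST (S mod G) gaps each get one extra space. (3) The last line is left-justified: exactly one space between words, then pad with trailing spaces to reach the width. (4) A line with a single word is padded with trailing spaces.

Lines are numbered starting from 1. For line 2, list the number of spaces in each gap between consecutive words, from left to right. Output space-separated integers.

Answer: 2 2 2

Derivation:
Line 1: ['by', 'blue', 'morning', 'box'] (min_width=19, slack=4)
Line 2: ['vector', 'bed', 'in', 'garden'] (min_width=20, slack=3)
Line 3: ['ocean', 'be', 'language', 'fire'] (min_width=22, slack=1)
Line 4: ['support'] (min_width=7, slack=16)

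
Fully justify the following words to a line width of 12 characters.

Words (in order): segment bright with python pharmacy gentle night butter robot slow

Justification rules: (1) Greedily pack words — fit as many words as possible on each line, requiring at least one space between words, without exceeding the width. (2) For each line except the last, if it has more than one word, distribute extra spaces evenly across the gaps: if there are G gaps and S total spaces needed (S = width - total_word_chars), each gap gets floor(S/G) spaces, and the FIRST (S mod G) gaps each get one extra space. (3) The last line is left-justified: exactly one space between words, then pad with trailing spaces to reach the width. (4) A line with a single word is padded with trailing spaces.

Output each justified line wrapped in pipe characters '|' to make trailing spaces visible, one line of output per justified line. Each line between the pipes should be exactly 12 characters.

Answer: |segment     |
|bright  with|
|python      |
|pharmacy    |
|gentle night|
|butter robot|
|slow        |

Derivation:
Line 1: ['segment'] (min_width=7, slack=5)
Line 2: ['bright', 'with'] (min_width=11, slack=1)
Line 3: ['python'] (min_width=6, slack=6)
Line 4: ['pharmacy'] (min_width=8, slack=4)
Line 5: ['gentle', 'night'] (min_width=12, slack=0)
Line 6: ['butter', 'robot'] (min_width=12, slack=0)
Line 7: ['slow'] (min_width=4, slack=8)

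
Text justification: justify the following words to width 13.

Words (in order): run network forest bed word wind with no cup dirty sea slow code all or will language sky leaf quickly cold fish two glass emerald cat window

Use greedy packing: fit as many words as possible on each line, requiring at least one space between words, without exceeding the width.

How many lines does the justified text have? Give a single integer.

Answer: 12

Derivation:
Line 1: ['run', 'network'] (min_width=11, slack=2)
Line 2: ['forest', 'bed'] (min_width=10, slack=3)
Line 3: ['word', 'wind'] (min_width=9, slack=4)
Line 4: ['with', 'no', 'cup'] (min_width=11, slack=2)
Line 5: ['dirty', 'sea'] (min_width=9, slack=4)
Line 6: ['slow', 'code', 'all'] (min_width=13, slack=0)
Line 7: ['or', 'will'] (min_width=7, slack=6)
Line 8: ['language', 'sky'] (min_width=12, slack=1)
Line 9: ['leaf', 'quickly'] (min_width=12, slack=1)
Line 10: ['cold', 'fish', 'two'] (min_width=13, slack=0)
Line 11: ['glass', 'emerald'] (min_width=13, slack=0)
Line 12: ['cat', 'window'] (min_width=10, slack=3)
Total lines: 12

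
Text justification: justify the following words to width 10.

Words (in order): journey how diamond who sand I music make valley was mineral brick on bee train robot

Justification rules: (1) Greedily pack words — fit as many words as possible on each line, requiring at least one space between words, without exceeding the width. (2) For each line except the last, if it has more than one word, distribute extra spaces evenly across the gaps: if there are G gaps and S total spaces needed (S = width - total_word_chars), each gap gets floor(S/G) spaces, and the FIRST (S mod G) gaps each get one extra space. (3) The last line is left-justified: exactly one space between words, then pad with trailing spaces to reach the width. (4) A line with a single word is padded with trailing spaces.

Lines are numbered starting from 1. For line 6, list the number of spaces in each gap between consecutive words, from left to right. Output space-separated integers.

Line 1: ['journey'] (min_width=7, slack=3)
Line 2: ['how'] (min_width=3, slack=7)
Line 3: ['diamond'] (min_width=7, slack=3)
Line 4: ['who', 'sand', 'I'] (min_width=10, slack=0)
Line 5: ['music', 'make'] (min_width=10, slack=0)
Line 6: ['valley', 'was'] (min_width=10, slack=0)
Line 7: ['mineral'] (min_width=7, slack=3)
Line 8: ['brick', 'on'] (min_width=8, slack=2)
Line 9: ['bee', 'train'] (min_width=9, slack=1)
Line 10: ['robot'] (min_width=5, slack=5)

Answer: 1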